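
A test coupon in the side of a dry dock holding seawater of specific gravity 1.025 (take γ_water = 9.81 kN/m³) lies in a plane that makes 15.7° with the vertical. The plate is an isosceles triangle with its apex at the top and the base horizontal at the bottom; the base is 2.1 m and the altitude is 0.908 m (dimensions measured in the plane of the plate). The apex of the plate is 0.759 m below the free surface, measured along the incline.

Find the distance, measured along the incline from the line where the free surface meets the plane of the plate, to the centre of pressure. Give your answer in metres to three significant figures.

γ = 1.025 × 9.81 = 10.05525 kN/m³.
The plate makes 15.7° with the vertical, i.e. θ = 90° − 15.7° = 74.3° to the horizontal. Measuring y along the incline from the free-surface line, vertical depth h = y·sinθ with sinθ = 0.962692.
With the apex up, the centroid sits 2h/3 = 2 × 0.908/3 = 0.605333 m below the apex, so y_c = 0.759 + 0.605333 = 1.36433 m and h_c = 1.36433 × 0.962692 = 1.31343 m.
A = ½ × 2.1 × 0.908 = 0.9534 m².
Resultant F = γ·h_c·A = 10.05525 × 1.31343 × 0.9534 = 12.5914 kN.
I_c = b·h³/36 = 2.1 × 0.908³/36 = 0.0436691 m⁴.
Centre of pressure: y_p = y_c + I_c/(y_c·A) = 1.36433 + 0.0436691/(1.36433 × 0.9534) = 1.36433 + 0.0335722 = 1.3979 m along the plane.

y_p = 1.40 m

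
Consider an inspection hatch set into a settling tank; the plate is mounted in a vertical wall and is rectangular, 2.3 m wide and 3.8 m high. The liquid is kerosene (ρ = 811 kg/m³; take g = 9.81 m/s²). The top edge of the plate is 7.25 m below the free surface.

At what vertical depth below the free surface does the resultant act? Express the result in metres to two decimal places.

h_p = 9.28 m

γ = ρg = 811 × 9.81 / 1000 = 7.95591 kN/m³.
The centroid lies 3.8/2 = 1.9 m below the top edge, so the centroid depth is h_c = 7.25 + 1.9 = 9.15 m.
A = 2.3 × 3.8 = 8.74 m².
Resultant F = γ·h_c·A = 7.95591 × 9.15 × 8.74 = 636.242 kN.
I_c = b·h³/12 = 2.3 × 3.8³/12 = 10.5171 m⁴.
Centre of pressure: y_p = y_c + I_c/(y_c·A) = 9.15 + 10.5171/(9.15 × 8.74) = 9.15 + 0.131511 = 9.28151 m along the plane.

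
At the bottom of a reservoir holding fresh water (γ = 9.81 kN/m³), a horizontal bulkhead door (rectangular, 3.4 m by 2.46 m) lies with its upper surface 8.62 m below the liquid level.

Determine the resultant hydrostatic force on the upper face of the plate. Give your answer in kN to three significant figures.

F ≈ 707 kN

γ = 9.81 kN/m³.
The plate is horizontal, so pressure is uniform at p = γ·h = 9.81 × 8.62 = 84.5622 kN/m².
A = 3.4 × 2.46 = 8.364 m².
F = p·A = 84.5622 × 8.364 = 707.278 kN.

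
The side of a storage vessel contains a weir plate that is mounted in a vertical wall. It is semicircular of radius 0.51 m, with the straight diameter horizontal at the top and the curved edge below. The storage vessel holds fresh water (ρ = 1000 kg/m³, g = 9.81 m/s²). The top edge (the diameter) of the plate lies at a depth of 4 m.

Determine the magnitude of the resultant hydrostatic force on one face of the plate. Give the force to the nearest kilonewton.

γ = ρg = 1000 × 9.81 = 9810 N/m³ = 9.81 kN/m³.
The centroid of a semicircle lies 4r/(3π) = 0.216451 m from the diameter, here below the top edge, so the centroid depth is h_c = 4 + 0.216451 = 4.21645 m.
A = πr²/2 = π × 0.51²/2 = 0.408564 m².
Resultant F = γ·h_c·A = 9.81 × 4.21645 × 0.408564 = 16.8996 kN.

F ≈ 17 kN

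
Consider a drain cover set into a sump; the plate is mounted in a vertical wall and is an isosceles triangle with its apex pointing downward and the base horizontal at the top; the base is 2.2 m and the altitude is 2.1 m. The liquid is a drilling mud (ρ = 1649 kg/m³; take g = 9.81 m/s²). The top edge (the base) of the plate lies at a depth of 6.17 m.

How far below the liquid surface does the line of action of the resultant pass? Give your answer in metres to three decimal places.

h_p = 6.906 m

γ = ρg = 1649 × 9.81 / 1000 = 16.17669 kN/m³.
With the apex down, the centroid sits h/3 = 2.1/3 = 0.7 m below the base (the top edge), so the centroid depth is h_c = 6.17 + 0.7 = 6.87 m.
A = ½ × 2.2 × 2.1 = 2.31 m².
Resultant F = γ·h_c·A = 16.17669 × 6.87 × 2.31 = 256.719 kN.
I_c = b·h³/36 = 2.2 × 2.1³/36 = 0.56595 m⁴.
Centre of pressure: y_p = y_c + I_c/(y_c·A) = 6.87 + 0.56595/(6.87 × 2.31) = 6.87 + 0.0356623 = 6.90566 m along the plane.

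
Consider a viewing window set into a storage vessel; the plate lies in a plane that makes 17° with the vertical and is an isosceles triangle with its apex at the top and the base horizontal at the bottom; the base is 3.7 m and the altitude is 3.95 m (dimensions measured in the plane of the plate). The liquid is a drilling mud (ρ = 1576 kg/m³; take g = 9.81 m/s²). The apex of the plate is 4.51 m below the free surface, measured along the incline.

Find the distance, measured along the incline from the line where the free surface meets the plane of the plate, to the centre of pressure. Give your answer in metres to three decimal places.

γ = ρg = 1576 × 9.81 / 1000 = 15.46056 kN/m³.
The plate makes 17° with the vertical, i.e. θ = 90° − 17° = 73° to the horizontal. Measuring y along the incline from the free-surface line, vertical depth h = y·sinθ with sinθ = 0.956305.
With the apex up, the centroid sits 2h/3 = 2 × 3.95/3 = 2.63333 m below the apex, so y_c = 4.51 + 2.63333 = 7.14333 m and h_c = 7.14333 × 0.956305 = 6.8312 m.
A = ½ × 3.7 × 3.95 = 7.3075 m².
Resultant F = γ·h_c·A = 15.46056 × 6.8312 × 7.3075 = 771.776 kN.
I_c = b·h³/36 = 3.7 × 3.95³/36 = 6.33418 m⁴.
Centre of pressure: y_p = y_c + I_c/(y_c·A) = 7.14333 + 6.33418/(7.14333 × 7.3075) = 7.14333 + 0.121345 = 7.26467 m along the plane.

y_p = 7.265 m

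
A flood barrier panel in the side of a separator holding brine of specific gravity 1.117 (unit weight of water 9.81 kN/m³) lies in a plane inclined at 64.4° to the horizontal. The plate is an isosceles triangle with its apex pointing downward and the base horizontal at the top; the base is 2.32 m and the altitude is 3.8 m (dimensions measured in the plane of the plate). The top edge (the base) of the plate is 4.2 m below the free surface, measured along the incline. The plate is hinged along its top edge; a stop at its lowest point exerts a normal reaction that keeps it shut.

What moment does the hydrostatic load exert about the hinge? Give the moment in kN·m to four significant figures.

γ = 1.117 × 9.81 = 10.95777 kN/m³.
Let θ = 64.4° be the plate's angle to the horizontal; measure y along the incline from where the plane meets the free surface. Vertical depth h = y·sinθ with sinθ = 0.901833.
With the apex down, the centroid sits h/3 = 3.8/3 = 1.26667 m below the base (the top edge), so y_c = 4.2 + 1.26667 = 5.46667 m and h_c = 5.46667 × 0.901833 = 4.93002 m.
A = ½ × 2.32 × 3.8 = 4.408 m².
Resultant F = γ·h_c·A = 10.95777 × 4.93002 × 4.408 = 238.129 kN.
I_c = b·h³/36 = 2.32 × 3.8³/36 = 3.5362 m⁴.
Centre of pressure: y_p = y_c + I_c/(y_c·A) = 5.46667 + 3.5362/(5.46667 × 4.408) = 5.46667 + 0.146748 = 5.61342 m along the plane.
The resultant acts 1.26667 + 0.146748 = 1.41342 m (along the plate) below the hinge at the top edge, so the moment about the hinge is M = F × 1.41342 = 238.129 × 1.41342 = 336.576 kN·m.

M ≈ 336.6 kN·m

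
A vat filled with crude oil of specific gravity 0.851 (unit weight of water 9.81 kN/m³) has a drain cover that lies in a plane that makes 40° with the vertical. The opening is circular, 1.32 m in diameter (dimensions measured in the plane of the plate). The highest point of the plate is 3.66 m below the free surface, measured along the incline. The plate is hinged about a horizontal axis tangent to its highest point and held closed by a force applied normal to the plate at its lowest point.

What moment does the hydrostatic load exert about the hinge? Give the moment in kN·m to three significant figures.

M ≈ 25.9 kN·m

γ = 0.851 × 9.81 = 8.34831 kN/m³.
The plate makes 40° with the vertical, i.e. θ = 90° − 40° = 50° to the horizontal. Measuring y along the incline from the free-surface line, vertical depth h = y·sinθ with sinθ = 0.766044.
The centroid is at the centre, 0.66 m below the top of the plate, so y_c = 3.66 + 0.66 = 4.32 m and h_c = 4.32 × 0.766044 = 3.30931 m.
A = π(0.66)² = 1.36848 m².
Resultant F = γ·h_c·A = 8.34831 × 3.30931 × 1.36848 = 37.8072 kN.
I_c = πr⁴/4 = π × 0.66⁴/4 = 0.149027 m⁴.
Centre of pressure: y_p = y_c + I_c/(y_c·A) = 4.32 + 0.149027/(4.32 × 1.36848) = 4.32 + 0.0252083 = 4.34521 m along the plane.
The resultant acts 0.66 + 0.0252083 = 0.685208 m (along the plate) below the hinge at the top edge, so the moment about the hinge is M = F × 0.685208 = 37.8072 × 0.685208 = 25.9058 kN·m.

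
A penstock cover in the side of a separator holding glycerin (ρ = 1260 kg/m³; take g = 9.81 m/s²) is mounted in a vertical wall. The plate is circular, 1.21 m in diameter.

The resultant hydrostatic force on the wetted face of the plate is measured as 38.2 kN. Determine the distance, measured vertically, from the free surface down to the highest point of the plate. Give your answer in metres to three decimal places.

γ = ρg = 1260 × 9.81 / 1000 = 12.3606 kN/m³.
A = π(0.605)² = 1.1499 m².
From F = γ·h_c·A, the centroid depth is h_c = 38.2/(12.3606 × 1.1499) = 2.68759 m.
The centroid is at the centre, 0.605 m below the top of the plate, so the highest point sits at h_top = 2.68759 − 0.605 = 2.08259 m below the surface.

d_top ≈ 2.083 m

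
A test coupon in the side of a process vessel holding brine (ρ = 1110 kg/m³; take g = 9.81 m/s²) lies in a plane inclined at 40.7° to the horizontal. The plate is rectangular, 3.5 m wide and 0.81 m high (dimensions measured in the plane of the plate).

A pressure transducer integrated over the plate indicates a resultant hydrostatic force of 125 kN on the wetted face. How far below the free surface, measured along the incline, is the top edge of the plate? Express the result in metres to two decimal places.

y_top ≈ 5.80 m

γ = ρg = 1110 × 9.81 / 1000 = 10.8891 kN/m³.
A = 3.5 × 0.81 = 2.835 m².
From F = γ·h_c·A, the centroid depth is h_c = 125/(10.8891 × 2.835) = 4.04916 m.
Let θ = 40.7° be the plate's angle to the horizontal; measure y along the incline from where the plane meets the free surface. Vertical depth h = y·sinθ with sinθ = 0.652098.
Along the incline, y_c = h_c/sinθ = 4.04916/0.652098 = 6.20943 m.
The centroid lies 0.81/2 = 0.405 m below the top edge, so the top edge sits at y_top = 6.20943 − 0.405 = 5.80443 m along the incline.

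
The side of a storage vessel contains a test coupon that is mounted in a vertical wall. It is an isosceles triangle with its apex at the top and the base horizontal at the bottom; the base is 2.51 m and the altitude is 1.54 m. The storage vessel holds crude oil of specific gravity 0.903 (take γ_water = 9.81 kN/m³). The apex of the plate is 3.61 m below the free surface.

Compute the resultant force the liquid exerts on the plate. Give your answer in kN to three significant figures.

γ = 0.903 × 9.81 = 8.85843 kN/m³.
With the apex up, the centroid sits 2h/3 = 2 × 1.54/3 = 1.02667 m below the apex, so the centroid depth is h_c = 3.61 + 1.02667 = 4.63667 m.
A = ½ × 2.51 × 1.54 = 1.9327 m².
Resultant F = γ·h_c·A = 8.85843 × 4.63667 × 1.9327 = 79.383 kN.

F ≈ 79.4 kN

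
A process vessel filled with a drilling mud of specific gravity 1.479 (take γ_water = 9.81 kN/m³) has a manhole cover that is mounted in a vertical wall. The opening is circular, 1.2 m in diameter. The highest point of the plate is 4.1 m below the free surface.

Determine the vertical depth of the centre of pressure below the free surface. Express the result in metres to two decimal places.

h_p = 4.72 m

γ = 1.479 × 9.81 = 14.50899 kN/m³.
The centroid is at the centre, 0.6 m below the top of the plate, so the centroid depth is h_c = 4.1 + 0.6 = 4.7 m.
A = π(0.6)² = 1.13097 m².
Resultant F = γ·h_c·A = 14.50899 × 4.7 × 1.13097 = 77.1234 kN.
I_c = πr⁴/4 = π × 0.6⁴/4 = 0.101788 m⁴.
Centre of pressure: y_p = y_c + I_c/(y_c·A) = 4.7 + 0.101788/(4.7 × 1.13097) = 4.7 + 0.0191491 = 4.71915 m along the plane.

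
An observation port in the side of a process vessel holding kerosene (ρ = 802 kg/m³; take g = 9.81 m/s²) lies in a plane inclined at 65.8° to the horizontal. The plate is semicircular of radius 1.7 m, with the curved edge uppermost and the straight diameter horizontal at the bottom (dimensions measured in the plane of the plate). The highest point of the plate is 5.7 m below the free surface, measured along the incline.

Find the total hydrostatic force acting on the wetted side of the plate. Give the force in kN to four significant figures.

γ = ρg = 802 × 9.81 / 1000 = 7.86762 kN/m³.
Let θ = 65.8° be the plate's angle to the horizontal; measure y along the incline from where the plane meets the free surface. Vertical depth h = y·sinθ with sinθ = 0.912120.
The centroid lies 4r/(3π) = 0.721502 m above the diameter, so r − 4r/(3π) = 1.7 − 0.721502 = 0.978498 m below the topmost point, so y_c = 5.7 + 0.978498 = 6.6785 m and h_c = 6.6785 × 0.912120 = 6.09159 m.
A = πr²/2 = π × 1.7²/2 = 4.5396 m².
Resultant F = γ·h_c·A = 7.86762 × 6.09159 × 4.5396 = 217.566 kN.

F ≈ 217.6 kN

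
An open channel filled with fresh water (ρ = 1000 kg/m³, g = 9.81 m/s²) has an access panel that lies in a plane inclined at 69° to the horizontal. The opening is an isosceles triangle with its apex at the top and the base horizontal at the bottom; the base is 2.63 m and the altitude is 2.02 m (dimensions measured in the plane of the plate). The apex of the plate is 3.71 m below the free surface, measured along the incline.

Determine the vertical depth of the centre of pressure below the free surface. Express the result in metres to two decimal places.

γ = ρg = 1000 × 9.81 = 9810 N/m³ = 9.81 kN/m³.
Let θ = 69° be the plate's angle to the horizontal; measure y along the incline from where the plane meets the free surface. Vertical depth h = y·sinθ with sinθ = 0.933580.
With the apex up, the centroid sits 2h/3 = 2 × 2.02/3 = 1.34667 m below the apex, so y_c = 3.71 + 1.34667 = 5.05667 m and h_c = 5.05667 × 0.933580 = 4.72081 m.
A = ½ × 2.63 × 2.02 = 2.6563 m².
Resultant F = γ·h_c·A = 9.81 × 4.72081 × 2.6563 = 123.016 kN.
I_c = b·h³/36 = 2.63 × 2.02³/36 = 0.602154 m⁴.
Centre of pressure: y_p = y_c + I_c/(y_c·A) = 5.05667 + 0.602154/(5.05667 × 2.6563) = 5.05667 + 0.0448297 = 5.1015 m along the plane.
Vertically, h_p = y_p·sinθ = 5.1015 × 0.933580 = 4.76266 m.

h_p = 4.76 m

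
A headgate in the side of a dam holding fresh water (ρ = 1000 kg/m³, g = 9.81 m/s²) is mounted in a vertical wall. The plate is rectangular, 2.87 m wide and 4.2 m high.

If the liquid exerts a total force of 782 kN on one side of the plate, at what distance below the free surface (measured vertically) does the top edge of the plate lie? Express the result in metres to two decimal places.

γ = ρg = 1000 × 9.81 = 9810 N/m³ = 9.81 kN/m³.
A = 2.87 × 4.2 = 12.054 m².
From F = γ·h_c·A, the centroid depth is h_c = 782/(9.81 × 12.054) = 6.61312 m.
The centroid lies 4.2/2 = 2.1 m below the top edge, so the top edge sits at h_top = 6.61312 − 2.1 = 4.51312 m below the surface.

d_top ≈ 4.51 m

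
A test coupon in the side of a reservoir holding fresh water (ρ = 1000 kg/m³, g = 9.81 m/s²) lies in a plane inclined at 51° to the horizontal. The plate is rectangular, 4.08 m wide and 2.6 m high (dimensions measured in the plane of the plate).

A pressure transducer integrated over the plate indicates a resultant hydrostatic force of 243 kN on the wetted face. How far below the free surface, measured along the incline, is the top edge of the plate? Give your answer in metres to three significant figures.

y_top ≈ 1.70 m

γ = ρg = 1000 × 9.81 = 9810 N/m³ = 9.81 kN/m³.
A = 4.08 × 2.6 = 10.608 m².
From F = γ·h_c·A, the centroid depth is h_c = 243/(9.81 × 10.608) = 2.33509 m.
Let θ = 51° be the plate's angle to the horizontal; measure y along the incline from where the plane meets the free surface. Vertical depth h = y·sinθ with sinθ = 0.777146.
Along the incline, y_c = h_c/sinθ = 2.33509/0.777146 = 3.0047 m.
The centroid lies 2.6/2 = 1.3 m below the top edge, so the top edge sits at y_top = 3.0047 − 1.3 = 1.7047 m along the incline.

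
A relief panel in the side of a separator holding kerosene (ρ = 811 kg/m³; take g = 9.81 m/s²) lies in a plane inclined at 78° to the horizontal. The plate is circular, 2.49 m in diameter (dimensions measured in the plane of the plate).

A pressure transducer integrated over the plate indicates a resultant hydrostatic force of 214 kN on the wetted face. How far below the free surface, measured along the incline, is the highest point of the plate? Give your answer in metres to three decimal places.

γ = ρg = 811 × 9.81 / 1000 = 7.95591 kN/m³.
A = π(1.245)² = 4.86955 m².
From F = γ·h_c·A, the centroid depth is h_c = 214/(7.95591 × 4.86955) = 5.52376 m.
Let θ = 78° be the plate's angle to the horizontal; measure y along the incline from where the plane meets the free surface. Vertical depth h = y·sinθ with sinθ = 0.978148.
Along the incline, y_c = h_c/sinθ = 5.52376/0.978148 = 5.64716 m.
The centroid is at the centre, 1.245 m below the top of the plate, so the highest point sits at y_top = 5.64716 − 1.245 = 4.40216 m along the incline.

y_top ≈ 4.402 m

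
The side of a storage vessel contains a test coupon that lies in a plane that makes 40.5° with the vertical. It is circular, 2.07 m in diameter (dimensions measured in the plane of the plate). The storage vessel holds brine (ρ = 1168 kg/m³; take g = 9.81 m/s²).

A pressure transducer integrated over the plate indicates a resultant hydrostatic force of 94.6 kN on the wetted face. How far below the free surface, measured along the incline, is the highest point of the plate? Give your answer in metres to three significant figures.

γ = ρg = 1168 × 9.81 / 1000 = 11.45808 kN/m³.
A = π(1.035)² = 3.36535 m².
From F = γ·h_c·A, the centroid depth is h_c = 94.6/(11.45808 × 3.36535) = 2.45329 m.
The plate makes 40.5° with the vertical, i.e. θ = 90° − 40.5° = 49.5° to the horizontal. Measuring y along the incline from the free-surface line, vertical depth h = y·sinθ with sinθ = 0.760406.
Along the incline, y_c = h_c/sinθ = 2.45329/0.760406 = 3.22629 m.
The centroid is at the centre, 1.035 m below the top of the plate, so the highest point sits at y_top = 3.22629 − 1.035 = 2.19129 m along the incline.

y_top ≈ 2.19 m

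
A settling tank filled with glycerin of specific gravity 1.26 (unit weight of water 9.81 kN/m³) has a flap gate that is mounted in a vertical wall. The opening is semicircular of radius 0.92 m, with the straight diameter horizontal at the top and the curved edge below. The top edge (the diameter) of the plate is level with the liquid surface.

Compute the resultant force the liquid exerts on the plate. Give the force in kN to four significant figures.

γ = 1.26 × 9.81 = 12.3606 kN/m³.
The centroid of a semicircle lies 4r/(3π) = 0.39046 m from the diameter, here below the top edge, so the centroid depth is h_c = 0.39046 m.
A = πr²/2 = π × 0.92²/2 = 1.32952 m².
Resultant F = γ·h_c·A = 12.3606 × 0.39046 × 1.32952 = 6.41669 kN.

F ≈ 6.417 kN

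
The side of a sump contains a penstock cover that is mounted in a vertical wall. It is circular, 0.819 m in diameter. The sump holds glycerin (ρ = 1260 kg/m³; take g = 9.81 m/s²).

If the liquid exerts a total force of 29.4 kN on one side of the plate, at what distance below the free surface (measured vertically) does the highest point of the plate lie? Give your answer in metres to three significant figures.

γ = ρg = 1260 × 9.81 / 1000 = 12.3606 kN/m³.
A = π(0.4095)² = 0.526814 m².
From F = γ·h_c·A, the centroid depth is h_c = 29.4/(12.3606 × 0.526814) = 4.51492 m.
The centroid is at the centre, 0.4095 m below the top of the plate, so the highest point sits at h_top = 4.51492 − 0.4095 = 4.10542 m below the surface.

d_top ≈ 4.11 m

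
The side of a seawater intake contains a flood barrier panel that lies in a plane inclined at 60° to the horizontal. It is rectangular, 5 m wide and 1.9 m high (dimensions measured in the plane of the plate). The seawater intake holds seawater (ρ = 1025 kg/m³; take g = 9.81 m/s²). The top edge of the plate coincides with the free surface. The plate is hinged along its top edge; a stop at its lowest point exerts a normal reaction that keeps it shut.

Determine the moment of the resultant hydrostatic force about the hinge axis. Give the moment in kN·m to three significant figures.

γ = ρg = 1025 × 9.81 / 1000 = 10.05525 kN/m³.
Let θ = 60° be the plate's angle to the horizontal; measure y along the incline from where the plane meets the free surface. Vertical depth h = y·sinθ with sinθ = 0.866025.
The centroid lies 1.9/2 = 0.95 m below the top edge, so y_c = 0.95 m and h_c = 0.95 × 0.866025 = 0.822724 m.
A = 5 × 1.9 = 9.5 m².
Resultant F = γ·h_c·A = 10.05525 × 0.822724 × 9.5 = 78.5906 kN.
I_c = b·h³/12 = 5 × 1.9³/12 = 2.85792 m⁴.
Centre of pressure: y_p = y_c + I_c/(y_c·A) = 0.95 + 2.85792/(0.95 × 9.5) = 0.95 + 0.316667 = 1.26667 m along the plane.
The resultant acts 0.95 + 0.316667 = 1.26667 m (along the plate) below the hinge at the top edge, so the moment about the hinge is M = F × 1.26667 = 78.5906 × 1.26667 = 99.5484 kN·m.

M ≈ 99.5 kN·m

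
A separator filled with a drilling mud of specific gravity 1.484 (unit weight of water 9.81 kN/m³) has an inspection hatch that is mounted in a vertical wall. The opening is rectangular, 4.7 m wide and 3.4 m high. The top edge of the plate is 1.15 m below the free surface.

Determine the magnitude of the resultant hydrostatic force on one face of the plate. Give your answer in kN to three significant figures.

F ≈ 663 kN

γ = 1.484 × 9.81 = 14.55804 kN/m³.
The centroid lies 3.4/2 = 1.7 m below the top edge, so the centroid depth is h_c = 1.15 + 1.7 = 2.85 m.
A = 4.7 × 3.4 = 15.98 m².
Resultant F = γ·h_c·A = 14.55804 × 2.85 × 15.98 = 663.017 kN.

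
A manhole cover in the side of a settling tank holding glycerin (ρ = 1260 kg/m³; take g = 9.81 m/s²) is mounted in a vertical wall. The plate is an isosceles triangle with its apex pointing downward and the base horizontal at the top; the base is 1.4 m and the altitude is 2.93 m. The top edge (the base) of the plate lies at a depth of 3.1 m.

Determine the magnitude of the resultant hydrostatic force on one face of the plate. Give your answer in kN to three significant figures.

F ≈ 103 kN

γ = ρg = 1260 × 9.81 / 1000 = 12.3606 kN/m³.
With the apex down, the centroid sits h/3 = 2.93/3 = 0.976667 m below the base (the top edge), so the centroid depth is h_c = 3.1 + 0.976667 = 4.07667 m.
A = ½ × 1.4 × 2.93 = 2.051 m².
Resultant F = γ·h_c·A = 12.3606 × 4.07667 × 2.051 = 103.35 kN.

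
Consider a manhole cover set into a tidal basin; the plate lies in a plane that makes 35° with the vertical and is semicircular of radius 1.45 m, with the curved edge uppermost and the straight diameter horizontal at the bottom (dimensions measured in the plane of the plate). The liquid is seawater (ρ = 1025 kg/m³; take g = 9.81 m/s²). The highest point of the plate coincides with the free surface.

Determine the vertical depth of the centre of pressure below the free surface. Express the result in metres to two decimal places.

γ = ρg = 1025 × 9.81 / 1000 = 10.05525 kN/m³.
The plate makes 35° with the vertical, i.e. θ = 90° − 35° = 55° to the horizontal. Measuring y along the incline from the free-surface line, vertical depth h = y·sinθ with sinθ = 0.819152.
The centroid lies 4r/(3π) = 0.615399 m above the diameter, so r − 4r/(3π) = 1.45 − 0.615399 = 0.834601 m below the topmost point, so y_c = 0.834601 m and h_c = 0.834601 × 0.819152 = 0.683665 m.
A = πr²/2 = π × 1.45²/2 = 3.3026 m².
Resultant F = γ·h_c·A = 10.05525 × 0.683665 × 3.3026 = 22.7035 kN.
I_c = (π/8 − 8/(9π))·r⁴ = 0.109757 × 1.45⁴ = 0.485182 m⁴.
Centre of pressure: y_p = y_c + I_c/(y_c·A) = 0.834601 + 0.485182/(0.834601 × 3.3026) = 0.834601 + 0.176023 = 1.01062 m along the plane.
Vertically, h_p = y_p·sinθ = 1.01062 × 0.819152 = 0.827851 m.

h_p = 0.83 m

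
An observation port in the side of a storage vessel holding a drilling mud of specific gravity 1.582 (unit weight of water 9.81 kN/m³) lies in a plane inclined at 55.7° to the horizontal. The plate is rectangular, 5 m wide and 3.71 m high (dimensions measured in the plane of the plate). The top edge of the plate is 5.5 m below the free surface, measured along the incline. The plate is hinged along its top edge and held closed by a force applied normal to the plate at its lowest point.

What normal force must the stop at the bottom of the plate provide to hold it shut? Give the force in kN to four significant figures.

γ = 1.582 × 9.81 = 15.51942 kN/m³.
Let θ = 55.7° be the plate's angle to the horizontal; measure y along the incline from where the plane meets the free surface. Vertical depth h = y·sinθ with sinθ = 0.826098.
The centroid lies 3.71/2 = 1.855 m below the top edge, so y_c = 5.5 + 1.855 = 7.355 m and h_c = 7.355 × 0.826098 = 6.07595 m.
A = 5 × 3.71 = 18.55 m².
Resultant F = γ·h_c·A = 15.51942 × 6.07595 × 18.55 = 1749.18 kN.
I_c = b·h³/12 = 5 × 3.71³/12 = 21.277 m⁴.
Centre of pressure: y_p = y_c + I_c/(y_c·A) = 7.355 + 21.277/(7.355 × 18.55) = 7.355 + 0.155949 = 7.51095 m along the plane.
The resultant acts 1.855 + 0.155949 = 2.01095 m (along the plate) below the hinge at the top edge, so the moment about the hinge is M = F × 2.01095 = 1749.18 × 2.01095 = 3517.51 kN·m.
A normal force at the bottom, 3.71 m from the hinge, must supply this moment: P = 3517.51/3.71 = 948.116 kN.

P ≈ 948.1 kN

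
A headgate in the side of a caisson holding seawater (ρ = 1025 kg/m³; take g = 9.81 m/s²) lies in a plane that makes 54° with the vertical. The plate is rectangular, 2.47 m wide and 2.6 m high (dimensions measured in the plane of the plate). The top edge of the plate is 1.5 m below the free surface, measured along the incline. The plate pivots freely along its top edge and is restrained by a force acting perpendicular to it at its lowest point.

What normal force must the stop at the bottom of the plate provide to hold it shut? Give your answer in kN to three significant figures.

P ≈ 61.4 kN

γ = ρg = 1025 × 9.81 / 1000 = 10.05525 kN/m³.
The plate makes 54° with the vertical, i.e. θ = 90° − 54° = 36° to the horizontal. Measuring y along the incline from the free-surface line, vertical depth h = y·sinθ with sinθ = 0.587785.
The centroid lies 2.6/2 = 1.3 m below the top edge, so y_c = 1.5 + 1.3 = 2.8 m and h_c = 2.8 × 0.587785 = 1.6458 m.
A = 2.47 × 2.6 = 6.422 m².
Resultant F = γ·h_c·A = 10.05525 × 1.6458 × 6.422 = 106.277 kN.
I_c = b·h³/12 = 2.47 × 2.6³/12 = 3.61773 m⁴.
Centre of pressure: y_p = y_c + I_c/(y_c·A) = 2.8 + 3.61773/(2.8 × 6.422) = 2.8 + 0.201191 = 3.00119 m along the plane.
The resultant acts 1.3 + 0.201191 = 1.50119 m (along the plate) below the hinge at the top edge, so the moment about the hinge is M = F × 1.50119 = 106.277 × 1.50119 = 159.542 kN·m.
A normal force at the bottom, 2.6 m from the hinge, must supply this moment: P = 159.542/2.6 = 61.3623 kN.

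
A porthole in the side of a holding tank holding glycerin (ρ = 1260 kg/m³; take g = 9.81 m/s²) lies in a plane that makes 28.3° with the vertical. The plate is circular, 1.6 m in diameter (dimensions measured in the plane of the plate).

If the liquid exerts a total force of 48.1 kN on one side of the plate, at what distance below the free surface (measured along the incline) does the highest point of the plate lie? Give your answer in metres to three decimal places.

γ = ρg = 1260 × 9.81 / 1000 = 12.3606 kN/m³.
A = π(0.8)² = 2.01062 m².
From F = γ·h_c·A, the centroid depth is h_c = 48.1/(12.3606 × 2.01062) = 1.93542 m.
The plate makes 28.3° with the vertical, i.e. θ = 90° − 28.3° = 61.7° to the horizontal. Measuring y along the incline from the free-surface line, vertical depth h = y·sinθ with sinθ = 0.880477.
Along the incline, y_c = h_c/sinθ = 1.93542/0.880477 = 2.19815 m.
The centroid is at the centre, 0.8 m below the top of the plate, so the highest point sits at y_top = 2.19815 − 0.8 = 1.39815 m along the incline.

y_top ≈ 1.398 m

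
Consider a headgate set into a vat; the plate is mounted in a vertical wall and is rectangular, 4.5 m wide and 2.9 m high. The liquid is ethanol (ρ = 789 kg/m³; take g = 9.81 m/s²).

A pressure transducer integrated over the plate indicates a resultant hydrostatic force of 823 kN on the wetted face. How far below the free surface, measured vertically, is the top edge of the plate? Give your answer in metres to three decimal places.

d_top ≈ 6.698 m

γ = ρg = 789 × 9.81 / 1000 = 7.74009 kN/m³.
A = 4.5 × 2.9 = 13.05 m².
From F = γ·h_c·A, the centroid depth is h_c = 823/(7.74009 × 13.05) = 8.14786 m.
The centroid lies 2.9/2 = 1.45 m below the top edge, so the top edge sits at h_top = 8.14786 − 1.45 = 6.69786 m below the surface.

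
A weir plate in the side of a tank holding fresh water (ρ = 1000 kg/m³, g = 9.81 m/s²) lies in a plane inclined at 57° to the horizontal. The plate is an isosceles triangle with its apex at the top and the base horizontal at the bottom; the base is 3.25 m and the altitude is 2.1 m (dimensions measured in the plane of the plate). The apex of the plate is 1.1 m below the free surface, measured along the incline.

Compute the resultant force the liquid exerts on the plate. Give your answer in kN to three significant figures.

γ = ρg = 1000 × 9.81 = 9810 N/m³ = 9.81 kN/m³.
Let θ = 57° be the plate's angle to the horizontal; measure y along the incline from where the plane meets the free surface. Vertical depth h = y·sinθ with sinθ = 0.838671.
With the apex up, the centroid sits 2h/3 = 2 × 2.1/3 = 1.4 m below the apex, so y_c = 1.1 + 1.4 = 2.5 m and h_c = 2.5 × 0.838671 = 2.09668 m.
A = ½ × 3.25 × 2.1 = 3.4125 m².
Resultant F = γ·h_c·A = 9.81 × 2.09668 × 3.4125 = 70.1898 kN.

F ≈ 70.2 kN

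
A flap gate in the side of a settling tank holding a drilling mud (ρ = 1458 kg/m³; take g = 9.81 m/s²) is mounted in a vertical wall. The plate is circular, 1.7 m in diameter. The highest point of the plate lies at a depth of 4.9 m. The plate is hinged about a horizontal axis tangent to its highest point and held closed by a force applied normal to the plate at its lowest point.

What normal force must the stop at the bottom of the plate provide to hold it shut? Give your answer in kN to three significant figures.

P ≈ 96.8 kN

γ = ρg = 1458 × 9.81 / 1000 = 14.30298 kN/m³.
The centroid is at the centre, 0.85 m below the top of the plate, so the centroid depth is h_c = 4.9 + 0.85 = 5.75 m.
A = π(0.85)² = 2.2698 m².
Resultant F = γ·h_c·A = 14.30298 × 5.75 × 2.2698 = 186.673 kN.
I_c = πr⁴/4 = π × 0.85⁴/4 = 0.409983 m⁴.
Centre of pressure: y_p = y_c + I_c/(y_c·A) = 5.75 + 0.409983/(5.75 × 2.2698) = 5.75 + 0.0314131 = 5.78141 m along the plane.
The resultant acts 0.85 + 0.0314131 = 0.881413 m (along the plate) below the hinge at the top edge, so the moment about the hinge is M = F × 0.881413 = 186.673 × 0.881413 = 164.536 kN·m.
A normal force at the bottom, 1.7 m from the hinge, must supply this moment: P = 164.536/1.7 = 96.7859 kN.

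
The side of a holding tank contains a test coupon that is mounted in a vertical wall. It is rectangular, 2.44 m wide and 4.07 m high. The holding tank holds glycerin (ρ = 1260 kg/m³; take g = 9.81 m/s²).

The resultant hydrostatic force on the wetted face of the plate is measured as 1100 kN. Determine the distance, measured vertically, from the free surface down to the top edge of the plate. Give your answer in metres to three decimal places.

γ = ρg = 1260 × 9.81 / 1000 = 12.3606 kN/m³.
A = 2.44 × 4.07 = 9.9308 m².
From F = γ·h_c·A, the centroid depth is h_c = 1100/(12.3606 × 9.9308) = 8.96126 m.
The centroid lies 4.07/2 = 2.035 m below the top edge, so the top edge sits at h_top = 8.96126 − 2.035 = 6.92626 m below the surface.

d_top ≈ 6.926 m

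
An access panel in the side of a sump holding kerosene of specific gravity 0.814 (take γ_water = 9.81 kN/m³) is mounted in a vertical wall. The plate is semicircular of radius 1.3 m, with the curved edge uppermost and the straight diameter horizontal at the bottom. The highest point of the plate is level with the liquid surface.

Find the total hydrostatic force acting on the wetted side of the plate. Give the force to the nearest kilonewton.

F ≈ 16 kN

γ = 0.814 × 9.81 = 7.98534 kN/m³.
The centroid lies 4r/(3π) = 0.551737 m above the diameter, so r − 4r/(3π) = 1.3 − 0.551737 = 0.748263 m below the topmost point, so the centroid depth is h_c = 0.748263 m.
A = πr²/2 = π × 1.3²/2 = 2.65465 m².
Resultant F = γ·h_c·A = 7.98534 × 0.748263 × 2.65465 = 15.8619 kN.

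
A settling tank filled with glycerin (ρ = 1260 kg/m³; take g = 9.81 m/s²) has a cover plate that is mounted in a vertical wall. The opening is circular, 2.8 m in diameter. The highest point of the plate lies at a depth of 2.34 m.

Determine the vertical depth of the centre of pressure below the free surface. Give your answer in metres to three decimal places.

γ = ρg = 1260 × 9.81 / 1000 = 12.3606 kN/m³.
The centroid is at the centre, 1.4 m below the top of the plate, so the centroid depth is h_c = 2.34 + 1.4 = 3.74 m.
A = π(1.4)² = 6.15752 m².
Resultant F = γ·h_c·A = 12.3606 × 3.74 × 6.15752 = 284.654 kN.
I_c = πr⁴/4 = π × 1.4⁴/4 = 3.01719 m⁴.
Centre of pressure: y_p = y_c + I_c/(y_c·A) = 3.74 + 3.01719/(3.74 × 6.15752) = 3.74 + 0.131016 = 3.87102 m along the plane.

h_p = 3.871 m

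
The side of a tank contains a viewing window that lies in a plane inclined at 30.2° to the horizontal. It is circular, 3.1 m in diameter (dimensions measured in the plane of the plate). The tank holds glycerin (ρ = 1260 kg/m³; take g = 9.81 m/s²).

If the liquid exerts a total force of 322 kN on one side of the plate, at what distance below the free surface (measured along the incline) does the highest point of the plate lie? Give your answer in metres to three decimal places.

γ = ρg = 1260 × 9.81 / 1000 = 12.3606 kN/m³.
A = π(1.55)² = 7.54768 m².
From F = γ·h_c·A, the centroid depth is h_c = 322/(12.3606 × 7.54768) = 3.45146 m.
Let θ = 30.2° be the plate's angle to the horizontal; measure y along the incline from where the plane meets the free surface. Vertical depth h = y·sinθ with sinθ = 0.503020.
Along the incline, y_c = h_c/sinθ = 3.45146/0.503020 = 6.86148 m.
The centroid is at the centre, 1.55 m below the top of the plate, so the highest point sits at y_top = 6.86148 − 1.55 = 5.31148 m along the incline.

y_top ≈ 5.311 m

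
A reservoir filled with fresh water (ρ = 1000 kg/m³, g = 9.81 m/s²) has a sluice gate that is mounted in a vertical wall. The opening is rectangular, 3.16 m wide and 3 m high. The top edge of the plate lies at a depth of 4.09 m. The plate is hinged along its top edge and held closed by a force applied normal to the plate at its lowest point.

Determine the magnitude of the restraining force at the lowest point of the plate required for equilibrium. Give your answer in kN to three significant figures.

γ = ρg = 1000 × 9.81 = 9810 N/m³ = 9.81 kN/m³.
The centroid lies 3/2 = 1.5 m below the top edge, so the centroid depth is h_c = 4.09 + 1.5 = 5.59 m.
A = 3.16 × 3 = 9.48 m².
Resultant F = γ·h_c·A = 9.81 × 5.59 × 9.48 = 519.863 kN.
I_c = b·h³/12 = 3.16 × 3³/12 = 7.11 m⁴.
Centre of pressure: y_p = y_c + I_c/(y_c·A) = 5.59 + 7.11/(5.59 × 9.48) = 5.59 + 0.134168 = 5.72417 m along the plane.
The resultant acts 1.5 + 0.134168 = 1.63417 m (along the plate) below the hinge at the top edge, so the moment about the hinge is M = F × 1.63417 = 519.863 × 1.63417 = 849.545 kN·m.
A normal force at the bottom, 3 m from the hinge, must supply this moment: P = 849.545/3 = 283.182 kN.

P ≈ 283 kN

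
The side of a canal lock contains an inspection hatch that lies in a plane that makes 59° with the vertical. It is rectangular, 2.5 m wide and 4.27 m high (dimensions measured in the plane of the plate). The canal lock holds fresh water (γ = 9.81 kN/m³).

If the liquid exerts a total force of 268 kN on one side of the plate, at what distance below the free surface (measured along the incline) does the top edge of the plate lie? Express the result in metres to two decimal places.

γ = 9.81 kN/m³.
A = 2.5 × 4.27 = 10.675 m².
From F = γ·h_c·A, the centroid depth is h_c = 268/(9.81 × 10.675) = 2.55916 m.
The plate makes 59° with the vertical, i.e. θ = 90° − 59° = 31° to the horizontal. Measuring y along the incline from the free-surface line, vertical depth h = y·sinθ with sinθ = 0.515038.
Along the incline, y_c = h_c/sinθ = 2.55916/0.515038 = 4.96888 m.
The centroid lies 4.27/2 = 2.135 m below the top edge, so the top edge sits at y_top = 4.96888 − 2.135 = 2.83388 m along the incline.

y_top ≈ 2.83 m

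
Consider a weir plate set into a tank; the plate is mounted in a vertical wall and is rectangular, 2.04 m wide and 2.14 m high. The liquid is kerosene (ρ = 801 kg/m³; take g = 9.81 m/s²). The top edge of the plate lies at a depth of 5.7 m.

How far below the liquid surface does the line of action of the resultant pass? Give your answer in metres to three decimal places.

γ = ρg = 801 × 9.81 / 1000 = 7.85781 kN/m³.
The centroid lies 2.14/2 = 1.07 m below the top edge, so the centroid depth is h_c = 5.7 + 1.07 = 6.77 m.
A = 2.04 × 2.14 = 4.3656 m².
Resultant F = γ·h_c·A = 7.85781 × 6.77 × 4.3656 = 232.238 kN.
I_c = b·h³/12 = 2.04 × 2.14³/12 = 1.66606 m⁴.
Centre of pressure: y_p = y_c + I_c/(y_c·A) = 6.77 + 1.66606/(6.77 × 4.3656) = 6.77 + 0.0563713 = 6.82637 m along the plane.

h_p = 6.826 m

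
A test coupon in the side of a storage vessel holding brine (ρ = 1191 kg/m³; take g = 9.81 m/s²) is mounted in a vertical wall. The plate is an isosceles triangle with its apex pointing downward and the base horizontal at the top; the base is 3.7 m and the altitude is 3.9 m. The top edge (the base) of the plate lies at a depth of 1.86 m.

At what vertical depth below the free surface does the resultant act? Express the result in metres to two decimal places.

h_p = 3.43 m

γ = ρg = 1191 × 9.81 / 1000 = 11.68371 kN/m³.
With the apex down, the centroid sits h/3 = 3.9/3 = 1.3 m below the base (the top edge), so the centroid depth is h_c = 1.86 + 1.3 = 3.16 m.
A = ½ × 3.7 × 3.9 = 7.215 m².
Resultant F = γ·h_c·A = 11.68371 × 3.16 × 7.215 = 266.382 kN.
I_c = b·h³/36 = 3.7 × 3.9³/36 = 6.09668 m⁴.
Centre of pressure: y_p = y_c + I_c/(y_c·A) = 3.16 + 6.09668/(3.16 × 7.215) = 3.16 + 0.267405 = 3.42741 m along the plane.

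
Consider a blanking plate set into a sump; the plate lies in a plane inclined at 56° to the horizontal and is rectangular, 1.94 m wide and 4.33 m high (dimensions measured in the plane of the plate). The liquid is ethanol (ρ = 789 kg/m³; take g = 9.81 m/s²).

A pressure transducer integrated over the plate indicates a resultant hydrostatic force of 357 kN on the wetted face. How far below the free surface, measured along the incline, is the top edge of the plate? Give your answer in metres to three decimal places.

y_top ≈ 4.458 m

γ = ρg = 789 × 9.81 / 1000 = 7.74009 kN/m³.
A = 1.94 × 4.33 = 8.4002 m².
From F = γ·h_c·A, the centroid depth is h_c = 357/(7.74009 × 8.4002) = 5.49076 m.
Let θ = 56° be the plate's angle to the horizontal; measure y along the incline from where the plane meets the free surface. Vertical depth h = y·sinθ with sinθ = 0.829038.
Along the incline, y_c = h_c/sinθ = 5.49076/0.829038 = 6.62305 m.
The centroid lies 4.33/2 = 2.165 m below the top edge, so the top edge sits at y_top = 6.62305 − 2.165 = 4.45805 m along the incline.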